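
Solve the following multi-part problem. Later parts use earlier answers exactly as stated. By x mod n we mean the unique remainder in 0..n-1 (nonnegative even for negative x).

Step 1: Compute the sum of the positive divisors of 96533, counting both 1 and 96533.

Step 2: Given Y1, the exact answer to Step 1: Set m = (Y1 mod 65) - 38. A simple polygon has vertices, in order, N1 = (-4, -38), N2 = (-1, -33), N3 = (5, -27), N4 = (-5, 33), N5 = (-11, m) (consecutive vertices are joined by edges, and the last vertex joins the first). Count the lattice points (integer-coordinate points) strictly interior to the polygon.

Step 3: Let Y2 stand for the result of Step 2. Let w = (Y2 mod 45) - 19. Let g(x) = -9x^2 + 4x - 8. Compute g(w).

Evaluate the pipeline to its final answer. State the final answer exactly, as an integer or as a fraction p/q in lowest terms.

Step 1: 96533 = 37 * 2609; sigma = (1 + 37) * (1 + 2609) = 38 * 2610 = 99180; answer 99180
Step 2: Y1 = 99180; m = 17; cross terms: (-4*-33 - -1*-38)=94, (-1*-27 - 5*-33)=192, (5*33 - -5*-27)=30, (-5*17 - -11*33)=278, (-11*-38 - -4*17)=486; twice the area = |1080| = 1080; area = 540; boundary points = 1 + 6 + 10 + 2 + 1 = 20; strictly interior points = area - boundary/2 + 1 = 531; answer 531
Step 3: Y2 = 531; w = 17; -9*(17)^2 + 4*(17)^1 - 8 = (-2601) + (68) + (-8) = -2541; answer -2541

-2541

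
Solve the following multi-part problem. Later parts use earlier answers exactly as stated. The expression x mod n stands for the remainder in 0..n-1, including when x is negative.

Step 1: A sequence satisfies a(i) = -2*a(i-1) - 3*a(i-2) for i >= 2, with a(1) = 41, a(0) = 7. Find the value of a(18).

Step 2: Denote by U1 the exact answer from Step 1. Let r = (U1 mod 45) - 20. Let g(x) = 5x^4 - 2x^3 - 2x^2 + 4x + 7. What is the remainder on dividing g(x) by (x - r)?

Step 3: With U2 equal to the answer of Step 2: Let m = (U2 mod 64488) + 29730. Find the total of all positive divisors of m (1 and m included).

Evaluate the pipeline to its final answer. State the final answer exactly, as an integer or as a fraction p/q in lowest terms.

Step 1: a(2) = -2*(41) - 3*(7) = -103; iterating: a(2)=-103, a(3)=83, a(4)=143, a(5)=-535, a(6)=641, a(7)=323, a(8)=-2569, a(9)=4169, a(10)=-631, a(11)=-11245, a(12)=24383, a(13)=-15031, a(14)=-43087, a(15)=131267, a(16)=-133273, a(17)=-127255, a(18)=654329; answer 654329
Step 2: U1 = 654329; r = 9; remainder = value at the root: 5*(9)^4 - 2*(9)^3 - 2*(9)^2 + 4*(9)^1 + 7 = (32805) + (-1458) + (-162) + (36) + (7) = 31228; answer 31228
Step 3: U2 = 31228; m = 60958; 60958 = 2 * 29 * 1051; sigma = (1 + 2) * (1 + 29) * (1 + 1051) = 3 * 30 * 1052 = 94680; answer 94680

94680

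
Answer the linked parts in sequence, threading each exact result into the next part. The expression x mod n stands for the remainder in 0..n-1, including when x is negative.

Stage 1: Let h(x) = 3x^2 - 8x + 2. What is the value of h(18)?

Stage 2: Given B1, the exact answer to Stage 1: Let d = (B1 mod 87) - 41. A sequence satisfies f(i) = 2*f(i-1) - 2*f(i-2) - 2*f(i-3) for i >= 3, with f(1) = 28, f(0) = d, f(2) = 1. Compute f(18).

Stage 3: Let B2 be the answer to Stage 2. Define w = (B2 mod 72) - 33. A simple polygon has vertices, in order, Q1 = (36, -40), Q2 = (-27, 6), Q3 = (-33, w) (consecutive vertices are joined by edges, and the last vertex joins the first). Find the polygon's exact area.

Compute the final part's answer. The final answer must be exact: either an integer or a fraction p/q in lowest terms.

1221/2

Stage 1: 3*(18)^2 - 8*(18)^1 + 2 = (972) + (-144) + (2) = 830; answer 830
Stage 2: B1 = 830; d = 6; f(3) = 2*(1) - 2*(28) - 2*(6) = -66; iterating: f(3)=-66, f(4)=-190, f(5)=-250, f(6)=12, f(7)=904, f(8)=2284, f(9)=2736, f(10)=-904, f(11)=-11848, f(12)=-27360, f(13)=-29216, f(14)=19984, f(15)=153120, f(16)=324704, f(17)=303200, f(18)=-349248; answer -349248
Stage 3: B2 = -349248; w = -9; cross terms: (36*6 - -27*-40)=-864, (-27*-9 - -33*6)=441, (-33*-40 - 36*-9)=1644; twice the area = |1221| = 1221; area = 1221/2; answer 1221/2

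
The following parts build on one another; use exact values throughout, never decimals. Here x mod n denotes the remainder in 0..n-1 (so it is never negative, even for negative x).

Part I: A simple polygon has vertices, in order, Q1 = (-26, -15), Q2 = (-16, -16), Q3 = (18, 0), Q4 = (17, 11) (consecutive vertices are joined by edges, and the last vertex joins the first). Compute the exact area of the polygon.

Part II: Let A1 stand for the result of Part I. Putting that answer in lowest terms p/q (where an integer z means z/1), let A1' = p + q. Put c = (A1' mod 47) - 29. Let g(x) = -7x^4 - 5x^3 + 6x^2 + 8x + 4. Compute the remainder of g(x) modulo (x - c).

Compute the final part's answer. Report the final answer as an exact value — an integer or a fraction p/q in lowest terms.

-30780

Part I: cross terms: (-26*-16 - -16*-15)=176, (-16*0 - 18*-16)=288, (18*11 - 17*0)=198, (17*-15 - -26*11)=31; twice the area = |693| = 693; area = 693/2; answer 693/2
Part II: A1 = 693/2; threaded value p + q = 695; c = 8; remainder = value at the root: -7*(8)^4 - 5*(8)^3 + 6*(8)^2 + 8*(8)^1 + 4 = (-28672) + (-2560) + (384) + (64) + (4) = -30780; answer -30780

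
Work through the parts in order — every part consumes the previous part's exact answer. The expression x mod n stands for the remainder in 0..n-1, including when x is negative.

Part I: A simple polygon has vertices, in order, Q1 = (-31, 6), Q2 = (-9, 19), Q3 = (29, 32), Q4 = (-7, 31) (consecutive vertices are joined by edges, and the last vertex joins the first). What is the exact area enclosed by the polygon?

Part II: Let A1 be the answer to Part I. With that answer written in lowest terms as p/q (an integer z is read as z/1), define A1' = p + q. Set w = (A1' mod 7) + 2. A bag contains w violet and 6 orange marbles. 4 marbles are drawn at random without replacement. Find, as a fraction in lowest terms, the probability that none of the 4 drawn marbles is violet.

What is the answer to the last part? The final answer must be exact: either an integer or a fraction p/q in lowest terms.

Part I: cross terms: (-31*19 - -9*6)=-535, (-9*32 - 29*19)=-839, (29*31 - -7*32)=1123, (-7*6 - -31*31)=919; twice the area = |668| = 668; area = 334; answer 334
Part II: A1 = 334; threaded value p + q = 335; w = 8; total draws C(14,4) = 1001; favorable C(6,4) = 15; P = 15/1001; answer 15/1001

15/1001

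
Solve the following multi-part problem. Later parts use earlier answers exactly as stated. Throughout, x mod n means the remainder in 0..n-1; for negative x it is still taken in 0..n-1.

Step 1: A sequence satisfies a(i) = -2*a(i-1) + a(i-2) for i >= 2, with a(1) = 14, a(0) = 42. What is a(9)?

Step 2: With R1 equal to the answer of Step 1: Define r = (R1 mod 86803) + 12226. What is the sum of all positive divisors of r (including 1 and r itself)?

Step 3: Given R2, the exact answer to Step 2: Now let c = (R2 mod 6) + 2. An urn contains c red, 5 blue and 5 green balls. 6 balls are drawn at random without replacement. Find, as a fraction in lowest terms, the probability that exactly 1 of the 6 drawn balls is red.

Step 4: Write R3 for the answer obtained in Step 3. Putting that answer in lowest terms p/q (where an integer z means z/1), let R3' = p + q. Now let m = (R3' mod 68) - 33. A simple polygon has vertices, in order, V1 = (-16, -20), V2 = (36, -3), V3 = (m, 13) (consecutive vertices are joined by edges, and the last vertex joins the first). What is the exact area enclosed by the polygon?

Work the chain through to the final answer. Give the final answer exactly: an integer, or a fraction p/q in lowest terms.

1427/2

Step 1: a(2) = -2*(14) + 1*(42) = 14; iterating: a(2)=14, a(3)=-14, a(4)=42, a(5)=-98, a(6)=238, a(7)=-574, a(8)=1386, a(9)=-3346; answer -3346
Step 2: R1 = -3346; r = 95683; 95683 = 7 * 13669; sigma = (1 + 7) * (1 + 13669) = 8 * 13670 = 109360; answer 109360
Step 3: R2 = 109360; c = 6; total draws C(16,6) = 8008; favorable C(6,1)*C(10,5) = 1512; P = 27/143; answer 27/143
Step 4: R3 = 27/143; threaded value p + q = 170; m = 1; cross terms: (-16*-3 - 36*-20)=768, (36*13 - 1*-3)=471, (1*-20 - -16*13)=188; twice the area = |1427| = 1427; area = 1427/2; answer 1427/2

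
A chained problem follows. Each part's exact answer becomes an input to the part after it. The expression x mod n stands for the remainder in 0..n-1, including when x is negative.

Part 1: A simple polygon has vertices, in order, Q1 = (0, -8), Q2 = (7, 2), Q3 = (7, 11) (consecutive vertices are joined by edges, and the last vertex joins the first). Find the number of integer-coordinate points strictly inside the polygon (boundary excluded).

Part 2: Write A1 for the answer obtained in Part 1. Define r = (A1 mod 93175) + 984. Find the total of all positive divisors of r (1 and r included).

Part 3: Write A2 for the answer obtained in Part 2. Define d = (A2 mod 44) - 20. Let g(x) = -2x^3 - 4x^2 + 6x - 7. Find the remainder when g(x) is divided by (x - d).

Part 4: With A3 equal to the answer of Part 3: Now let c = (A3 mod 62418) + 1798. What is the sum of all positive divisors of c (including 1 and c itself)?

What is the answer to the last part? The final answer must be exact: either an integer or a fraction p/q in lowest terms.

97280

Part 1: cross terms: (0*2 - 7*-8)=56, (7*11 - 7*2)=63, (7*-8 - 0*11)=-56; twice the area = |63| = 63; area = 63/2; boundary points = 1 + 9 + 1 = 11; strictly interior points = area - boundary/2 + 1 = 27; answer 27
Part 2: A1 = 27; r = 1011; 1011 = 3 * 337; sigma = (1 + 3) * (1 + 337) = 4 * 338 = 1352; answer 1352
Part 3: A2 = 1352; d = 12; remainder = value at the root: -2*(12)^3 - 4*(12)^2 + 6*(12)^1 - 7 = (-3456) + (-576) + (72) + (-7) = -3967; answer -3967
Part 4: A3 = -3967; c = 60249; 60249 = 3 * 7 * 19 * 151; sigma = (1 + 3) * (1 + 7) * (1 + 19) * (1 + 151) = 4 * 8 * 20 * 152 = 97280; answer 97280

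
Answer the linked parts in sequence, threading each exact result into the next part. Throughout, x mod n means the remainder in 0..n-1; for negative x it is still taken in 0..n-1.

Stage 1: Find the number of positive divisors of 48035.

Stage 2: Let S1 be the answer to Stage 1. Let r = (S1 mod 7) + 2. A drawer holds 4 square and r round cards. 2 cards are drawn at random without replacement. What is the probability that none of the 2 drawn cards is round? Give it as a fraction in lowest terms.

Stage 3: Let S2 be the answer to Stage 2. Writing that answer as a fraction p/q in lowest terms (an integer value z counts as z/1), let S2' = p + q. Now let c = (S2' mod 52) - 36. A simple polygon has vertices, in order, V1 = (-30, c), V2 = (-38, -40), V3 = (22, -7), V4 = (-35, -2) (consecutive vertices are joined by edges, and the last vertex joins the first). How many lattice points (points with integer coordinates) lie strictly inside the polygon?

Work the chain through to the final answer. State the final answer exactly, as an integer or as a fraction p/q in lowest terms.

954

Stage 1: 48035 = 5 * 13 * 739; number of divisors = (1+1) * (1+1) * (1+1) = 8; answer 8
Stage 2: S1 = 8; r = 3; total draws C(7,2) = 21; favorable C(4,2) = 6; P = 2/7; answer 2/7
Stage 3: S2 = 2/7; threaded value p + q = 9; c = -27; cross terms: (-30*-40 - -38*-27)=174, (-38*-7 - 22*-40)=1146, (22*-2 - -35*-7)=-289, (-35*-27 - -30*-2)=885; twice the area = |1916| = 1916; area = 958; boundary points = 1 + 3 + 1 + 5 = 10; strictly interior points = area - boundary/2 + 1 = 954; answer 954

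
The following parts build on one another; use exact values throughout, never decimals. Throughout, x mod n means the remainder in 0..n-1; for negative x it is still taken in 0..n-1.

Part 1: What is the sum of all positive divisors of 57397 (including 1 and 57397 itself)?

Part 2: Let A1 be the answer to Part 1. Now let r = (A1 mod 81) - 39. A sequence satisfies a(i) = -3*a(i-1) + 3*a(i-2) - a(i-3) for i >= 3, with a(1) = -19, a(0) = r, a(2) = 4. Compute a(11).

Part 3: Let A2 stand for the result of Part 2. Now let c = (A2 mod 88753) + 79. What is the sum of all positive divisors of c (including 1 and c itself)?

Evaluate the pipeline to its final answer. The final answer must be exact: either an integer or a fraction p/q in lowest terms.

76464

Part 1: 57397 is prime, so its only divisors are 1 and 57397; sigma = 1 + 57397 = 57398; answer 57398
Part 2: A1 = 57398; r = 11; a(3) = -3*(4) + 3*(-19) - 1*(11) = -80; iterating: a(3)=-80, a(4)=271, a(5)=-1057, a(6)=4064, a(7)=-15634, a(8)=60151, a(9)=-231419, a(10)=890344, a(11)=-3425440; answer -3425440
Part 3: A2 = -3425440; c = 36006; 36006 = 2 * 3 * 17 * 353; sigma = (1 + 2) * (1 + 3) * (1 + 17) * (1 + 353) = 3 * 4 * 18 * 354 = 76464; answer 76464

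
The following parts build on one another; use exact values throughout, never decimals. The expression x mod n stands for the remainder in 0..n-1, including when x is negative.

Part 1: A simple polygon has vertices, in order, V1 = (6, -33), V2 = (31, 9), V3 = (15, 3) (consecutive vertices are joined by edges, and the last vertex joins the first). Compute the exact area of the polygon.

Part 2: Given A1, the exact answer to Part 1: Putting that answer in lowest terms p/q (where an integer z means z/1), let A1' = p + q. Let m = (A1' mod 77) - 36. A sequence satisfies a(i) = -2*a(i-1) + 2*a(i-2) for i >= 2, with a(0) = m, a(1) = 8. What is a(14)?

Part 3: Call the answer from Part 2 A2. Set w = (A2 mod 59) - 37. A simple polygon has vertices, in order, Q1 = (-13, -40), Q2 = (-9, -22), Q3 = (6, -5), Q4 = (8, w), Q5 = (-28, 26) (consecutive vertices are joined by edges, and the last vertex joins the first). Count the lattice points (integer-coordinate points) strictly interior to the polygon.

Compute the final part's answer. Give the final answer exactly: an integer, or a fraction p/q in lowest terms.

1224

Part 1: cross terms: (6*9 - 31*-33)=1077, (31*3 - 15*9)=-42, (15*-33 - 6*3)=-513; twice the area = |522| = 522; area = 261; answer 261
Part 2: A1 = 261; threaded value p + q = 262; m = -5; a(2) = -2*(8) + 2*(-5) = -26; iterating: a(2)=-26, a(3)=68, a(4)=-188, a(5)=512, a(6)=-1400, a(7)=3824, a(8)=-10448, a(9)=28544, a(10)=-77984, a(11)=213056, a(12)=-582080, a(13)=1590272, a(14)=-4344704; answer -4344704
Part 3: A2 = -4344704; w = 19; cross terms: (-13*-22 - -9*-40)=-74, (-9*-5 - 6*-22)=177, (6*19 - 8*-5)=154, (8*26 - -28*19)=740, (-28*-40 - -13*26)=1458; twice the area = |2455| = 2455; area = 2455/2; boundary points = 2 + 1 + 2 + 1 + 3 = 9; strictly interior points = area - boundary/2 + 1 = 1224; answer 1224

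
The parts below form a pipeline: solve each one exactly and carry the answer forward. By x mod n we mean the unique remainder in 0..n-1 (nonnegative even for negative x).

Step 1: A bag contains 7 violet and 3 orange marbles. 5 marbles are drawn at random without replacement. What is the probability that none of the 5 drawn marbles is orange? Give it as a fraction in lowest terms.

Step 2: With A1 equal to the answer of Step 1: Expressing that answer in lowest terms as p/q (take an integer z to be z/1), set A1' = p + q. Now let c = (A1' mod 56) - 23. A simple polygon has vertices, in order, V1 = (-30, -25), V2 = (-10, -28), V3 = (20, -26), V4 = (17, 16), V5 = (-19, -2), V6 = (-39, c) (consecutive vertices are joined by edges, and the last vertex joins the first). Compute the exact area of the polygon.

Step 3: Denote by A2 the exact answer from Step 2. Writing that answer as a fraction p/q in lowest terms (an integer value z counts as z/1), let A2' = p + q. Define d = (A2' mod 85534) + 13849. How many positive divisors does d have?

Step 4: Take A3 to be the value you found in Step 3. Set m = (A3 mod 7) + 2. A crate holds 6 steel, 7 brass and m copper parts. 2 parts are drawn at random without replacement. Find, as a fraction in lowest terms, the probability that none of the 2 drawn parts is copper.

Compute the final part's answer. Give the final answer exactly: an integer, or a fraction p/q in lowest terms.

Step 1: total draws C(10,5) = 252; favorable C(7,5) = 21; P = 1/12; answer 1/12
Step 2: A1 = 1/12; threaded value p + q = 13; c = -10; cross terms: (-30*-28 - -10*-25)=590, (-10*-26 - 20*-28)=820, (20*16 - 17*-26)=762, (17*-2 - -19*16)=270, (-19*-10 - -39*-2)=112, (-39*-25 - -30*-10)=675; twice the area = |3229| = 3229; area = 3229/2; answer 3229/2
Step 3: A2 = 3229/2; threaded value p + q = 3231; d = 17080; 17080 = 2^3 * 5 * 7 * 61; number of divisors = (3+1) * (1+1) * (1+1) * (1+1) = 32; answer 32
Step 4: A3 = 32; m = 6; total draws C(19,2) = 171; favorable C(13,2) = 78; P = 26/57; answer 26/57

26/57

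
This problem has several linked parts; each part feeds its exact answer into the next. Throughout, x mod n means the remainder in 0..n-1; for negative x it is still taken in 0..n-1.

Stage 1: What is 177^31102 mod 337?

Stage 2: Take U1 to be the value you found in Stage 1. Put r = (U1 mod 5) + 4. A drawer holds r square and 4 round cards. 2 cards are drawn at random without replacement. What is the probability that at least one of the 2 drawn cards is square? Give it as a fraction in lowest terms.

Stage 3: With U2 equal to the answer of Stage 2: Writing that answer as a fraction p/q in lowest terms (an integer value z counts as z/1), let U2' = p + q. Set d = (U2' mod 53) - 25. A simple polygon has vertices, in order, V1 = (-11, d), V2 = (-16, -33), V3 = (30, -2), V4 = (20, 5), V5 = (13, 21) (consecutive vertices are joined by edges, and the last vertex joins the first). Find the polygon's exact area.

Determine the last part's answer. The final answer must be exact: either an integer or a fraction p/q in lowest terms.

Stage 1: squarings mod 337: 177^1=177, 177^2=325, 177^4=144, 177^8=179, 177^16=26, 177^32=2, 177^64=4, 177^128=16, 177^256=256, 177^512=158, 177^1024=26, 177^2048=2, 177^4096=4, 177^8192=16, 177^16384=256; 177^31102 = 177^2 * 177^4 * 177^8 * 177^16 * 177^32 * 177^64 * 177^256 * 177^2048 * 177^4096 * 177^8192 * 177^16384 = 107 (mod 337); answer 107
Stage 2: U1 = 107; r = 6; total draws C(10,2) = 45; complement C(4,2) = 6; favorable 45 - 6 = 39; P = 13/15; answer 13/15
Stage 3: U2 = 13/15; threaded value p + q = 28; d = 3; cross terms: (-11*-33 - -16*3)=411, (-16*-2 - 30*-33)=1022, (30*5 - 20*-2)=190, (20*21 - 13*5)=355, (13*3 - -11*21)=270; twice the area = |2248| = 2248; area = 1124; answer 1124

1124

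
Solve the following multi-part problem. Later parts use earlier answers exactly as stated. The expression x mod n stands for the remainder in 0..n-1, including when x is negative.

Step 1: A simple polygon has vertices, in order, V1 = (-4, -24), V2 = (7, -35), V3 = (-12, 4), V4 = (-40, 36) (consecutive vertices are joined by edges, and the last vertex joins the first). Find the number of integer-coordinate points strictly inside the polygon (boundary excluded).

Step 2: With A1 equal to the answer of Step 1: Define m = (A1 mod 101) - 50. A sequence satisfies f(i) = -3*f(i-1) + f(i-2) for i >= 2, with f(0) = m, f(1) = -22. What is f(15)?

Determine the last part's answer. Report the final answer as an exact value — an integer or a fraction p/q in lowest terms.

-411149044

Step 1: cross terms: (-4*-35 - 7*-24)=308, (7*4 - -12*-35)=-392, (-12*36 - -40*4)=-272, (-40*-24 - -4*36)=1104; twice the area = |748| = 748; area = 374; boundary points = 11 + 1 + 4 + 12 = 28; strictly interior points = area - boundary/2 + 1 = 361; answer 361
Step 2: A1 = 361; m = 8; f(2) = -3*(-22) + 1*(8) = 74; iterating: f(2)=74, f(3)=-244, f(4)=806, f(5)=-2662, f(6)=8792, f(7)=-29038, f(8)=95906, f(9)=-316756, f(10)=1046174, f(11)=-3455278, f(12)=11412008, f(13)=-37691302, f(14)=124485914, f(15)=-411149044; answer -411149044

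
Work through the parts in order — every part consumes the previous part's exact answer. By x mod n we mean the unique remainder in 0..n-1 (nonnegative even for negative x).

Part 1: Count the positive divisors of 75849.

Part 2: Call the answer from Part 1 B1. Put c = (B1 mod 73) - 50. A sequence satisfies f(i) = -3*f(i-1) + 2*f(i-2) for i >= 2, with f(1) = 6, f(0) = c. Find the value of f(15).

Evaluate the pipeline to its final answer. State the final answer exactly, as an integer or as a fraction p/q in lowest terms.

Part 1: 75849 = 3 * 131 * 193; number of divisors = (1+1) * (1+1) * (1+1) = 8; answer 8
Part 2: B1 = 8; c = -42; f(2) = -3*(6) + 2*(-42) = -102; iterating: f(2)=-102, f(3)=318, f(4)=-1158, f(5)=4110, f(6)=-14646, f(7)=52158, f(8)=-185766, f(9)=661614, f(10)=-2356374, f(11)=8392350, f(12)=-29889798, f(13)=106454094, f(14)=-379141878, f(15)=1350333822; answer 1350333822

1350333822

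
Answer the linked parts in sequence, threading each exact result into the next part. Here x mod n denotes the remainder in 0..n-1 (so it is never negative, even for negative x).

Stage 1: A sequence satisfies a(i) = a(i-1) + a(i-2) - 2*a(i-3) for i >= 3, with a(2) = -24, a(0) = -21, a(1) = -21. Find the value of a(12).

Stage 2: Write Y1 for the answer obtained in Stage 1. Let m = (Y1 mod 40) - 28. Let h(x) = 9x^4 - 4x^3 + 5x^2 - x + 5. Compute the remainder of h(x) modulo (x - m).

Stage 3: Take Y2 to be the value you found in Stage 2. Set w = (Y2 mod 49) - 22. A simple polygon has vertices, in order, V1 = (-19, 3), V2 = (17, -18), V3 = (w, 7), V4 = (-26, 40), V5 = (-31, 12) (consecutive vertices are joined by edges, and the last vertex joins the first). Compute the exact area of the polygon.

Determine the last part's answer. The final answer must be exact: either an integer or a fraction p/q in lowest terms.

1771/2

Stage 1: a(3) = 1*(-24) + 1*(-21) - 2*(-21) = -3; iterating: a(3)=-3, a(4)=15, a(5)=60, a(6)=81, a(7)=111, a(8)=72, a(9)=21, a(10)=-129, a(11)=-252, a(12)=-423; answer -423
Stage 2: Y1 = -423; m = -11; remainder = value at the root: 9*(-11)^4 - 4*(-11)^3 + 5*(-11)^2 - 1*(-11)^1 + 5 = (131769) + (5324) + (605) + (11) + (5) = 137714; answer 137714
Stage 3: Y2 = 137714; w = 2; cross terms: (-19*-18 - 17*3)=291, (17*7 - 2*-18)=155, (2*40 - -26*7)=262, (-26*12 - -31*40)=928, (-31*3 - -19*12)=135; twice the area = |1771| = 1771; area = 1771/2; answer 1771/2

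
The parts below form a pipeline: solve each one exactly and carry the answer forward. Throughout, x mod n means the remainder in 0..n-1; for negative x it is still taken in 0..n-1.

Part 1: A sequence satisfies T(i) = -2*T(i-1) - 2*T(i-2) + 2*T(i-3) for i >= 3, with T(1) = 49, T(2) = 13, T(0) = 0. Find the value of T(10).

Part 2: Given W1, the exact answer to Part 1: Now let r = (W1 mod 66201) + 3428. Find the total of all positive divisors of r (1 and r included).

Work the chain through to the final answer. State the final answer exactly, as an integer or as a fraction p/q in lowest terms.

16128

Part 1: T(3) = -2*(13) - 2*(49) + 2*(0) = -124; iterating: T(3)=-124, T(4)=320, T(5)=-366, T(6)=-156, T(7)=1684, T(8)=-3788, T(9)=3896, T(10)=3152; answer 3152
Part 2: W1 = 3152; r = 6580; 6580 = 2^2 * 5 * 7 * 47; sigma = (1 + 2 + 4) * (1 + 5) * (1 + 7) * (1 + 47) = 7 * 6 * 8 * 48 = 16128; answer 16128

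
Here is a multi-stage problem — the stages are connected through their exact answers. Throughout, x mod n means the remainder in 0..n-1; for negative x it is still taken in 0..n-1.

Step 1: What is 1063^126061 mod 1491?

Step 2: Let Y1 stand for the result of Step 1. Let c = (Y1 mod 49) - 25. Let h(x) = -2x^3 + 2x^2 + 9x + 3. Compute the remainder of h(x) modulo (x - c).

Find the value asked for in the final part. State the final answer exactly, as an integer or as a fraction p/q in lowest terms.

Step 1: squarings mod 1491: 1063^1=1063, 1063^2=1282, 1063^4=442, 1063^8=43, 1063^16=358, 1063^32=1429, 1063^64=862, 1063^128=526, 1063^256=841, 1063^512=547, 1063^1024=1009, 1063^2048=1219, 1063^4096=925, 1063^8192=1282, 1063^16384=442, 1063^32768=43, 1063^65536=358; 1063^126061 = 1063^1 * 1063^4 * 1063^8 * 1063^32 * 1063^64 * 1063^1024 * 1063^2048 * 1063^8192 * 1063^16384 * 1063^32768 * 1063^65536 = 265 (mod 1491); answer 265
Step 2: Y1 = 265; c = -5; remainder = value at the root: -2*(-5)^3 + 2*(-5)^2 + 9*(-5)^1 + 3 = (250) + (50) + (-45) + (3) = 258; answer 258

258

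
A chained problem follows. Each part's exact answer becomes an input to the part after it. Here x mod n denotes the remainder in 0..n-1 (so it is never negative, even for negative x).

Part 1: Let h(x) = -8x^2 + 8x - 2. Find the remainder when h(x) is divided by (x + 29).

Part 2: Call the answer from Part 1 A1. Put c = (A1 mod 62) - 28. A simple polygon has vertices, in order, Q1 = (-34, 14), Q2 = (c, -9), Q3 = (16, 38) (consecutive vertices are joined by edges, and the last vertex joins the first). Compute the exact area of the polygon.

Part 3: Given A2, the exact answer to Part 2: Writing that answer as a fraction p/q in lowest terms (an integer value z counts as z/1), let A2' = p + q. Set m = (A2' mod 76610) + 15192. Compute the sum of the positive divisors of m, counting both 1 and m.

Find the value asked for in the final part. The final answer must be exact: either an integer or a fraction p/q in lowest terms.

47616

Part 1: remainder = value at the root: -8*(-29)^2 + 8*(-29)^1 - 2 = (-6728) + (-232) + (-2) = -6962; answer -6962
Part 2: A1 = -6962; c = 16; cross terms: (-34*-9 - 16*14)=82, (16*38 - 16*-9)=752, (16*14 - -34*38)=1516; twice the area = |2350| = 2350; area = 1175; answer 1175
Part 3: A2 = 1175; threaded value p + q = 1176; m = 16368; 16368 = 2^4 * 3 * 11 * 31; sigma = (1 + 2 + 4 + 8 + 16) * (1 + 3) * (1 + 11) * (1 + 31) = 31 * 4 * 12 * 32 = 47616; answer 47616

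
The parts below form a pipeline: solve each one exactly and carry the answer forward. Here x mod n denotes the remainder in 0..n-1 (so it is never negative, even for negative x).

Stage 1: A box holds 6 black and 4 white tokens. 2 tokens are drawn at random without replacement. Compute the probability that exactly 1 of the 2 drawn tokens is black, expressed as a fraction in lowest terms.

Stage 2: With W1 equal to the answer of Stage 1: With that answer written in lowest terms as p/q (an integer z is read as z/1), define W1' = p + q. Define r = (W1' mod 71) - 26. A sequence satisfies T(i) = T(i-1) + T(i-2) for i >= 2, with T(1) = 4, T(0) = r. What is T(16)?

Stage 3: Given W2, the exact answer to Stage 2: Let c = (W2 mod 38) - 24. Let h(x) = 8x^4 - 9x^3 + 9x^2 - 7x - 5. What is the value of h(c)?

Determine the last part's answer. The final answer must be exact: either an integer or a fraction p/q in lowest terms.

1583

Stage 1: total draws C(10,2) = 45; favorable C(6,1)*C(4,1) = 24; P = 8/15; answer 8/15
Stage 2: W1 = 8/15; threaded value p + q = 23; r = -3; T(2) = 1*(4) + 1*(-3) = 1; iterating: T(2)=1, T(3)=5, T(4)=6, T(5)=11, T(6)=17, T(7)=28, T(8)=45, T(9)=73, T(10)=118, T(11)=191, T(12)=309, T(13)=500, T(14)=809, T(15)=1309, T(16)=2118; answer 2118
Stage 3: W2 = 2118; c = 4; 8*(4)^4 - 9*(4)^3 + 9*(4)^2 - 7*(4)^1 - 5 = (2048) + (-576) + (144) + (-28) + (-5) = 1583; answer 1583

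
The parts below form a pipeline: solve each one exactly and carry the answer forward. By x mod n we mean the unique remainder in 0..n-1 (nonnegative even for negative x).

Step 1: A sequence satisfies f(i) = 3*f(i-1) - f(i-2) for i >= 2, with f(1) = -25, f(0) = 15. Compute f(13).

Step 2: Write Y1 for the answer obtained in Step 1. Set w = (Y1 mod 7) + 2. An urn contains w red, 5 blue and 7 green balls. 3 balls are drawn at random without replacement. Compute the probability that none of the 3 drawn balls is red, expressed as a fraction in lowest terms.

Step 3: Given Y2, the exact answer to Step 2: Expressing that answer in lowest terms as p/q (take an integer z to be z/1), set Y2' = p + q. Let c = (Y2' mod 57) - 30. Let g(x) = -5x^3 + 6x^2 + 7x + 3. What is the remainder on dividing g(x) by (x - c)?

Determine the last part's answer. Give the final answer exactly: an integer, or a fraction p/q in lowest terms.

11

Step 1: f(2) = 3*(-25) - 1*(15) = -90; iterating: f(2)=-90, f(3)=-245, f(4)=-645, f(5)=-1690, f(6)=-4425, f(7)=-11585, f(8)=-30330, f(9)=-79405, f(10)=-207885, f(11)=-544250, f(12)=-1424865, f(13)=-3730345; answer -3730345
Step 2: Y1 = -3730345; w = 6; total draws C(18,3) = 816; favorable C(12,3) = 220; P = 55/204; answer 55/204
Step 3: Y2 = 55/204; threaded value p + q = 259; c = 1; remainder = value at the root: -5*(1)^3 + 6*(1)^2 + 7*(1)^1 + 3 = (-5) + (6) + (7) + (3) = 11; answer 11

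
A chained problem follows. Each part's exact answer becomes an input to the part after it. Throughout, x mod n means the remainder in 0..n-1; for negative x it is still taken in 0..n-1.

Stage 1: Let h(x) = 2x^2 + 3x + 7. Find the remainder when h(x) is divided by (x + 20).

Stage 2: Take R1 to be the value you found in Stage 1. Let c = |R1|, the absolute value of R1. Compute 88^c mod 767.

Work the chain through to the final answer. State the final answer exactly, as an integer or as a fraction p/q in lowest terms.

Stage 1: remainder = value at the root: 2*(-20)^2 + 3*(-20)^1 + 7 = (800) + (-60) + (7) = 747; answer 747
Stage 2: R1 = 747; c = 747; squarings mod 767: 88^1=88, 88^2=74, 88^4=107, 88^8=711, 88^16=68, 88^32=22, 88^64=484, 88^128=321, 88^256=263, 88^512=139; 88^747 = 88^1 * 88^2 * 88^8 * 88^32 * 88^64 * 88^128 * 88^512 = 285 (mod 767); answer 285

285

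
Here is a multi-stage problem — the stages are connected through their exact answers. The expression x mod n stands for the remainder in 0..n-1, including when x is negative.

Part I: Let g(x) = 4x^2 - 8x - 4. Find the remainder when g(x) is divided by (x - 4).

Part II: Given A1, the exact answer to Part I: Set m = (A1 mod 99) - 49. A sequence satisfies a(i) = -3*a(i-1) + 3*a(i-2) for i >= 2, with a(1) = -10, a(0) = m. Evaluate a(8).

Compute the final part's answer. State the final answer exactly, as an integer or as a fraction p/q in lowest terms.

Part I: remainder = value at the root: 4*(4)^2 - 8*(4)^1 - 4 = (64) + (-32) + (-4) = 28; answer 28
Part II: A1 = 28; m = -21; a(2) = -3*(-10) + 3*(-21) = -33; iterating: a(2)=-33, a(3)=69, a(4)=-306, a(5)=1125, a(6)=-4293, a(7)=16254, a(8)=-61641; answer -61641

-61641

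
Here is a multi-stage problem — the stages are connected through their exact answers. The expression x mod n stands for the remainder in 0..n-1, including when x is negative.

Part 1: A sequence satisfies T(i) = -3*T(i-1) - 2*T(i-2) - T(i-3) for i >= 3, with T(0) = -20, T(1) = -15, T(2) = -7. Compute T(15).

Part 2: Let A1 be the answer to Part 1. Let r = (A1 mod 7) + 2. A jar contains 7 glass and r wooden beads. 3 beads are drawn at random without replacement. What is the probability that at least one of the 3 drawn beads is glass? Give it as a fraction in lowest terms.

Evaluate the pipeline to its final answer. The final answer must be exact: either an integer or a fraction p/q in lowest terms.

Part 1: T(3) = -3*(-7) - 2*(-15) - 1*(-20) = 71; iterating: T(3)=71, T(4)=-184, T(5)=417, T(6)=-954, T(7)=2212, T(8)=-5145, T(9)=11965, T(10)=-27817, T(11)=64666, T(12)=-150329, T(13)=349472, T(14)=-812424, T(15)=1888657; answer 1888657
Part 2: A1 = 1888657; r = 3; total draws C(10,3) = 120; complement C(3,3) = 1; favorable 120 - 1 = 119; P = 119/120; answer 119/120

119/120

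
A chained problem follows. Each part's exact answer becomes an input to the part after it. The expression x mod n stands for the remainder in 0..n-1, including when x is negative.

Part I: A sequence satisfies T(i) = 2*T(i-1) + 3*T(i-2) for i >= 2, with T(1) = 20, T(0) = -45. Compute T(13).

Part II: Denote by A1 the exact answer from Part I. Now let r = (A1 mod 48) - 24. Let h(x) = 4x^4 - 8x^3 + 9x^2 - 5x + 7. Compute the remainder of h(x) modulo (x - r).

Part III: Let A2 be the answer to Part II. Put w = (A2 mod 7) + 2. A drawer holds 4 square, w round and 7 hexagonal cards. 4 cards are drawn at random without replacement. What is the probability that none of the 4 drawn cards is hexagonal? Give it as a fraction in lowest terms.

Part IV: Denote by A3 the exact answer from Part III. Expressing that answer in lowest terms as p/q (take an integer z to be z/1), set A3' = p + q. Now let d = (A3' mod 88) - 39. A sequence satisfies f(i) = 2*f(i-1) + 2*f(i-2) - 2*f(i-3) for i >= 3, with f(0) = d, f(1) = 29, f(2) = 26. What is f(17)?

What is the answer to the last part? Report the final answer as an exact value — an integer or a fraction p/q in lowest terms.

19275648

Part I: T(2) = 2*(20) + 3*(-45) = -95; iterating: T(2)=-95, T(3)=-130, T(4)=-545, T(5)=-1480, T(6)=-4595, T(7)=-13630, T(8)=-41045, T(9)=-122980, T(10)=-369095, T(11)=-1107130, T(12)=-3321545, T(13)=-9964480; answer -9964480
Part II: A1 = -9964480; r = 8; remainder = value at the root: 4*(8)^4 - 8*(8)^3 + 9*(8)^2 - 5*(8)^1 + 7 = (16384) + (-4096) + (576) + (-40) + (7) = 12831; answer 12831
Part III: A2 = 12831; w = 2; total draws C(13,4) = 715; favorable C(6,4) = 15; P = 3/143; answer 3/143
Part IV: A3 = 3/143; threaded value p + q = 146; d = 19; f(3) = 2*(26) + 2*(29) - 2*(19) = 72; iterating: f(3)=72, f(4)=138, f(5)=368, f(6)=868, f(7)=2196, f(8)=5392, f(9)=13440, f(10)=33272, f(11)=82640, f(12)=204944, f(13)=508624, f(14)=1261856, f(15)=3131072, f(16)=7768608, f(17)=19275648; answer 19275648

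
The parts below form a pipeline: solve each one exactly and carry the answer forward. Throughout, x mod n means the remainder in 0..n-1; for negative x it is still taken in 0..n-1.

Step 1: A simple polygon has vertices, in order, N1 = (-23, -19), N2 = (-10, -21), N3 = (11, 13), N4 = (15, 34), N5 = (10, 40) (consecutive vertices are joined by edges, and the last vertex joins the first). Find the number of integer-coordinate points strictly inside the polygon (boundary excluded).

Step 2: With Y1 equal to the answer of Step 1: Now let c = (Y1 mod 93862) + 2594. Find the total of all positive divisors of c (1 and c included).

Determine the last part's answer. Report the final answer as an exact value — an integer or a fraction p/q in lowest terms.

5808

Step 1: cross terms: (-23*-21 - -10*-19)=293, (-10*13 - 11*-21)=101, (11*34 - 15*13)=179, (15*40 - 10*34)=260, (10*-19 - -23*40)=730; twice the area = |1563| = 1563; area = 1563/2; boundary points = 1 + 1 + 1 + 1 + 1 = 5; strictly interior points = area - boundary/2 + 1 = 780; answer 780
Step 2: Y1 = 780; c = 3374; 3374 = 2 * 7 * 241; sigma = (1 + 2) * (1 + 7) * (1 + 241) = 3 * 8 * 242 = 5808; answer 5808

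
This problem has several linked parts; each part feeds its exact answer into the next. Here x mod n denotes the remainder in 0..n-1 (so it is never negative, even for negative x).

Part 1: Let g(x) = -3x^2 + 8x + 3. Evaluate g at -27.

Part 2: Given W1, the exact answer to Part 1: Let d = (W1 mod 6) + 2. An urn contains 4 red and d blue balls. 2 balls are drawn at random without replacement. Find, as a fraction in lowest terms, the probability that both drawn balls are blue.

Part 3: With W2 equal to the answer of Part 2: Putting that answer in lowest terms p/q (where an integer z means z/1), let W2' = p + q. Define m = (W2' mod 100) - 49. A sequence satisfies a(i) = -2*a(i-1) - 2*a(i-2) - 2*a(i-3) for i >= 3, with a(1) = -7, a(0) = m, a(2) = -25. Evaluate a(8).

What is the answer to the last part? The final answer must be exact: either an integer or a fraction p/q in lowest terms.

-884

Part 1: -3*(-27)^2 + 8*(-27)^1 + 3 = (-2187) + (-216) + (3) = -2400; answer -2400
Part 2: W1 = -2400; d = 2; total draws C(6,2) = 15; favorable C(2,2) = 1; P = 1/15; answer 1/15
Part 3: W2 = 1/15; threaded value p + q = 16; m = -33; a(3) = -2*(-25) - 2*(-7) - 2*(-33) = 130; iterating: a(3)=130, a(4)=-196, a(5)=182, a(6)=-232, a(7)=492, a(8)=-884; answer -884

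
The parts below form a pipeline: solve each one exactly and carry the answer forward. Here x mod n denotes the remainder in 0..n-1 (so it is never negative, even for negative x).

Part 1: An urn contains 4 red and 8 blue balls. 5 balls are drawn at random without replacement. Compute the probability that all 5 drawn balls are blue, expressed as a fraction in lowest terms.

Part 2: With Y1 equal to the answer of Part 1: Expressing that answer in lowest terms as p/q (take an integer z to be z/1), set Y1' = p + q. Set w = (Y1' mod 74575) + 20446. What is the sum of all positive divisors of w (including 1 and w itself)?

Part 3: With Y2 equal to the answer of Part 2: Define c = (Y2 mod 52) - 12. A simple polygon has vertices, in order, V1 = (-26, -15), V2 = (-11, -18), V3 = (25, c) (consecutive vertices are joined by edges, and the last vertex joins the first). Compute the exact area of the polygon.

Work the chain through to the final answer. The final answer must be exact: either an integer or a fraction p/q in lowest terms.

Part 1: total draws C(12,5) = 792; favorable C(8,5) = 56; P = 7/99; answer 7/99
Part 2: Y1 = 7/99; threaded value p + q = 106; w = 20552; 20552 = 2^3 * 7 * 367; sigma = (1 + 2 + 4 + 8) * (1 + 7) * (1 + 367) = 15 * 8 * 368 = 44160; answer 44160
Part 3: Y2 = 44160; c = 0; cross terms: (-26*-18 - -11*-15)=303, (-11*0 - 25*-18)=450, (25*-15 - -26*0)=-375; twice the area = |378| = 378; area = 189; answer 189

189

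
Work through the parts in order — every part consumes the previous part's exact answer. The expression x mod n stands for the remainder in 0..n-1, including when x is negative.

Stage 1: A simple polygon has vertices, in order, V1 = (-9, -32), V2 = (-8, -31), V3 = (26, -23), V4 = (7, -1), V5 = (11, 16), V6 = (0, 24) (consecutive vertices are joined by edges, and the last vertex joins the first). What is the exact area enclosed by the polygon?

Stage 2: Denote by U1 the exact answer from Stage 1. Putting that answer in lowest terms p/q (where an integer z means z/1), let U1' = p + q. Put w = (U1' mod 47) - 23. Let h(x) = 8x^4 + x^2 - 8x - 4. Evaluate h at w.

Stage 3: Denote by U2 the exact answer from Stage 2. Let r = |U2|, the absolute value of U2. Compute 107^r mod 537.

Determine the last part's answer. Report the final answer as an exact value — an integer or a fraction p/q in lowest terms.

Stage 1: cross terms: (-9*-31 - -8*-32)=23, (-8*-23 - 26*-31)=990, (26*-1 - 7*-23)=135, (7*16 - 11*-1)=123, (11*24 - 0*16)=264, (0*-32 - -9*24)=216; twice the area = |1751| = 1751; area = 1751/2; answer 1751/2
Stage 2: U1 = 1751/2; threaded value p + q = 1753; w = -9; 8*(-9)^4 + 1*(-9)^2 - 8*(-9)^1 - 4 = (52488) + (81) + (72) + (-4) = 52637; answer 52637
Stage 3: U2 = 52637; r = 52637; squarings mod 537: 107^1=107, 107^2=172, 107^4=49, 107^8=253, 107^16=106, 107^32=496, 107^64=70, 107^128=67, 107^256=193, 107^512=196, 107^1024=289, 107^2048=286, 107^4096=172, 107^8192=49, 107^16384=253, 107^32768=106; 107^52637 = 107^1 * 107^4 * 107^8 * 107^16 * 107^128 * 107^256 * 107^1024 * 107^2048 * 107^16384 * 107^32768 = 101 (mod 537); answer 101

101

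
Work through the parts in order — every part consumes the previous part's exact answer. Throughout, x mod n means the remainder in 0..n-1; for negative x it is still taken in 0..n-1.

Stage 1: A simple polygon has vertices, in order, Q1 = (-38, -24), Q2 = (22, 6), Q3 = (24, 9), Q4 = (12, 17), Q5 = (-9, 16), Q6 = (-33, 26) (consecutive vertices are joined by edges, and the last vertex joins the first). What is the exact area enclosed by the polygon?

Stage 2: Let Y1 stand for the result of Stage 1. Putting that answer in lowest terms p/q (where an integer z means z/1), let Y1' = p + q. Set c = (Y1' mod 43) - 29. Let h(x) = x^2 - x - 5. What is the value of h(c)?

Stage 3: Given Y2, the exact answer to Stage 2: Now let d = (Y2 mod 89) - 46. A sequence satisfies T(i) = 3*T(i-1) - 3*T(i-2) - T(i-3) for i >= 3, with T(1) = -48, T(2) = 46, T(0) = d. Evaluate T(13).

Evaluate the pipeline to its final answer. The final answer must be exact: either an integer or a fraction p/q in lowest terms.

Stage 1: cross terms: (-38*6 - 22*-24)=300, (22*9 - 24*6)=54, (24*17 - 12*9)=300, (12*16 - -9*17)=345, (-9*26 - -33*16)=294, (-33*-24 - -38*26)=1780; twice the area = |3073| = 3073; area = 3073/2; answer 3073/2
Stage 2: Y1 = 3073/2; threaded value p + q = 3075; c = -7; 1*(-7)^2 - 1*(-7)^1 - 5 = (49) + (7) + (-5) = 51; answer 51
Stage 3: Y2 = 51; d = 5; T(3) = 3*(46) - 3*(-48) - 1*(5) = 277; iterating: T(3)=277, T(4)=741, T(5)=1346, T(6)=1538, T(7)=-165, T(8)=-6455, T(9)=-20408, T(10)=-41694, T(11)=-57403, T(12)=-26719, T(13)=133746; answer 133746

133746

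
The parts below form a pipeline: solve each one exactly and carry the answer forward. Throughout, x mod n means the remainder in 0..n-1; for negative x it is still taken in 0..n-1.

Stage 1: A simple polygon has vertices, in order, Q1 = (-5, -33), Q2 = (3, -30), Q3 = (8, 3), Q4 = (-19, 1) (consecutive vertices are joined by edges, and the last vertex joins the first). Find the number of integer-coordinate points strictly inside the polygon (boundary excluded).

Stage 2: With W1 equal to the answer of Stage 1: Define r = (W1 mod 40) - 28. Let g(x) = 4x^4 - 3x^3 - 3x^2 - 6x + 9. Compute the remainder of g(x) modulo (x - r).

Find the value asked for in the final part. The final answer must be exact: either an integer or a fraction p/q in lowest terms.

Stage 1: cross terms: (-5*-30 - 3*-33)=249, (3*3 - 8*-30)=249, (8*1 - -19*3)=65, (-19*-33 - -5*1)=632; twice the area = |1195| = 1195; area = 1195/2; boundary points = 1 + 1 + 1 + 2 = 5; strictly interior points = area - boundary/2 + 1 = 596; answer 596
Stage 2: W1 = 596; r = 8; remainder = value at the root: 4*(8)^4 - 3*(8)^3 - 3*(8)^2 - 6*(8)^1 + 9 = (16384) + (-1536) + (-192) + (-48) + (9) = 14617; answer 14617

14617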